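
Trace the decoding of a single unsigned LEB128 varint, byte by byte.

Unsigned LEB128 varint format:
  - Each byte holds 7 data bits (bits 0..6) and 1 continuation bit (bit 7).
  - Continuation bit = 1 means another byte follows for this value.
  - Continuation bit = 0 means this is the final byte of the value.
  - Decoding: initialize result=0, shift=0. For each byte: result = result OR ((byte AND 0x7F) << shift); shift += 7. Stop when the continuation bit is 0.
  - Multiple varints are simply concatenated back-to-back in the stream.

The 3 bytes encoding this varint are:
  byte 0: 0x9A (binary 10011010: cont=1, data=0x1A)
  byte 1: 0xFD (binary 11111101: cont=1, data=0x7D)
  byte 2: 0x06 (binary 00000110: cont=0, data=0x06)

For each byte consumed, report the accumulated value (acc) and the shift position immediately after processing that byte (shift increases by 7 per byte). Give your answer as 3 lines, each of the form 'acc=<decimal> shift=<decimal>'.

byte 0=0x9A: payload=0x1A=26, contrib = 26<<0 = 26; acc -> 26, shift -> 7
byte 1=0xFD: payload=0x7D=125, contrib = 125<<7 = 16000; acc -> 16026, shift -> 14
byte 2=0x06: payload=0x06=6, contrib = 6<<14 = 98304; acc -> 114330, shift -> 21

Answer: acc=26 shift=7
acc=16026 shift=14
acc=114330 shift=21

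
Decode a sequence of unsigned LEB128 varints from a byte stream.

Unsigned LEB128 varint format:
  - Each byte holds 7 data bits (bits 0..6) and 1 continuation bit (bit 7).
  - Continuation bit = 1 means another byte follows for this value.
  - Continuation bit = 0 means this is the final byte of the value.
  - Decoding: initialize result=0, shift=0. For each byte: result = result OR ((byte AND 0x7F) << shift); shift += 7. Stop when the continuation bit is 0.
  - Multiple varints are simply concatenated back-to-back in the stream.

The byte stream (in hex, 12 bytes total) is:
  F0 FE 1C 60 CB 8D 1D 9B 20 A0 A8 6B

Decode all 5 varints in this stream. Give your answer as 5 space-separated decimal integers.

  byte[0]=0xF0 cont=1 payload=0x70=112: acc |= 112<<0 -> acc=112 shift=7
  byte[1]=0xFE cont=1 payload=0x7E=126: acc |= 126<<7 -> acc=16240 shift=14
  byte[2]=0x1C cont=0 payload=0x1C=28: acc |= 28<<14 -> acc=474992 shift=21 [end]
Varint 1: bytes[0:3] = F0 FE 1C -> value 474992 (3 byte(s))
  byte[3]=0x60 cont=0 payload=0x60=96: acc |= 96<<0 -> acc=96 shift=7 [end]
Varint 2: bytes[3:4] = 60 -> value 96 (1 byte(s))
  byte[4]=0xCB cont=1 payload=0x4B=75: acc |= 75<<0 -> acc=75 shift=7
  byte[5]=0x8D cont=1 payload=0x0D=13: acc |= 13<<7 -> acc=1739 shift=14
  byte[6]=0x1D cont=0 payload=0x1D=29: acc |= 29<<14 -> acc=476875 shift=21 [end]
Varint 3: bytes[4:7] = CB 8D 1D -> value 476875 (3 byte(s))
  byte[7]=0x9B cont=1 payload=0x1B=27: acc |= 27<<0 -> acc=27 shift=7
  byte[8]=0x20 cont=0 payload=0x20=32: acc |= 32<<7 -> acc=4123 shift=14 [end]
Varint 4: bytes[7:9] = 9B 20 -> value 4123 (2 byte(s))
  byte[9]=0xA0 cont=1 payload=0x20=32: acc |= 32<<0 -> acc=32 shift=7
  byte[10]=0xA8 cont=1 payload=0x28=40: acc |= 40<<7 -> acc=5152 shift=14
  byte[11]=0x6B cont=0 payload=0x6B=107: acc |= 107<<14 -> acc=1758240 shift=21 [end]
Varint 5: bytes[9:12] = A0 A8 6B -> value 1758240 (3 byte(s))

Answer: 474992 96 476875 4123 1758240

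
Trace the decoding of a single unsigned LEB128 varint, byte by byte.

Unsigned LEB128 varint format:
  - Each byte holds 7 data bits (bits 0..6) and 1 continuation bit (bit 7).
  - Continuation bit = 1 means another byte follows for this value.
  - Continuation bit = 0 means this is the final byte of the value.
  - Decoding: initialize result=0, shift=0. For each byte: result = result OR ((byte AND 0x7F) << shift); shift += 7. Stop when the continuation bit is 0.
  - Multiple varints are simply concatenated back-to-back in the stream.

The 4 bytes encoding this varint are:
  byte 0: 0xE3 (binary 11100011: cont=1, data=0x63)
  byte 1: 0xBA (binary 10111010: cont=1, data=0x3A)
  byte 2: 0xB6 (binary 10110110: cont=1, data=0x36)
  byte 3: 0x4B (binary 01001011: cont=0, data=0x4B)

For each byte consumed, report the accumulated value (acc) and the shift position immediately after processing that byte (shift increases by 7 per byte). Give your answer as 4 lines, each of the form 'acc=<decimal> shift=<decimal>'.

Answer: acc=99 shift=7
acc=7523 shift=14
acc=892259 shift=21
acc=158178659 shift=28

Derivation:
byte 0=0xE3: payload=0x63=99, contrib = 99<<0 = 99; acc -> 99, shift -> 7
byte 1=0xBA: payload=0x3A=58, contrib = 58<<7 = 7424; acc -> 7523, shift -> 14
byte 2=0xB6: payload=0x36=54, contrib = 54<<14 = 884736; acc -> 892259, shift -> 21
byte 3=0x4B: payload=0x4B=75, contrib = 75<<21 = 157286400; acc -> 158178659, shift -> 28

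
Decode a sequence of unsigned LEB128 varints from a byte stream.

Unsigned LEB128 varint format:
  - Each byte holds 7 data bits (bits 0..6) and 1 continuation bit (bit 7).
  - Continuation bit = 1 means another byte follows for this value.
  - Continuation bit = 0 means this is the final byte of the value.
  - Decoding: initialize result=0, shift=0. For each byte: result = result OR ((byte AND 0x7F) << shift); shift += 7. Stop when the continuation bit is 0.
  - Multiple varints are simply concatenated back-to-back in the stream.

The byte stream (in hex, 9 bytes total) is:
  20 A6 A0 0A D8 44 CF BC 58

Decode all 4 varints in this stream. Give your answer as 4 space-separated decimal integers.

Answer: 32 167974 8792 1449551

Derivation:
  byte[0]=0x20 cont=0 payload=0x20=32: acc |= 32<<0 -> acc=32 shift=7 [end]
Varint 1: bytes[0:1] = 20 -> value 32 (1 byte(s))
  byte[1]=0xA6 cont=1 payload=0x26=38: acc |= 38<<0 -> acc=38 shift=7
  byte[2]=0xA0 cont=1 payload=0x20=32: acc |= 32<<7 -> acc=4134 shift=14
  byte[3]=0x0A cont=0 payload=0x0A=10: acc |= 10<<14 -> acc=167974 shift=21 [end]
Varint 2: bytes[1:4] = A6 A0 0A -> value 167974 (3 byte(s))
  byte[4]=0xD8 cont=1 payload=0x58=88: acc |= 88<<0 -> acc=88 shift=7
  byte[5]=0x44 cont=0 payload=0x44=68: acc |= 68<<7 -> acc=8792 shift=14 [end]
Varint 3: bytes[4:6] = D8 44 -> value 8792 (2 byte(s))
  byte[6]=0xCF cont=1 payload=0x4F=79: acc |= 79<<0 -> acc=79 shift=7
  byte[7]=0xBC cont=1 payload=0x3C=60: acc |= 60<<7 -> acc=7759 shift=14
  byte[8]=0x58 cont=0 payload=0x58=88: acc |= 88<<14 -> acc=1449551 shift=21 [end]
Varint 4: bytes[6:9] = CF BC 58 -> value 1449551 (3 byte(s))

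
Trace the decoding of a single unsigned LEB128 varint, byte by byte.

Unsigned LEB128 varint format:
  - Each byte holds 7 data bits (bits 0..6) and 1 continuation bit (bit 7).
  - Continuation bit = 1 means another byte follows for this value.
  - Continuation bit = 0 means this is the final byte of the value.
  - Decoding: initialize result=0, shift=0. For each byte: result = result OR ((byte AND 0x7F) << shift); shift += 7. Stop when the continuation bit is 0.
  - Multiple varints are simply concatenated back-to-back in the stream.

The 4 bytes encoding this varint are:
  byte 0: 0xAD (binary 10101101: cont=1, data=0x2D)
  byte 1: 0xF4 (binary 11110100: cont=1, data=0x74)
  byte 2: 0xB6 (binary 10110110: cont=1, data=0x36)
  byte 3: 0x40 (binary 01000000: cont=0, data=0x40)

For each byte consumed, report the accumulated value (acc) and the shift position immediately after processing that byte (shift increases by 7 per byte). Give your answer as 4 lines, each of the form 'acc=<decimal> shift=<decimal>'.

Answer: acc=45 shift=7
acc=14893 shift=14
acc=899629 shift=21
acc=135117357 shift=28

Derivation:
byte 0=0xAD: payload=0x2D=45, contrib = 45<<0 = 45; acc -> 45, shift -> 7
byte 1=0xF4: payload=0x74=116, contrib = 116<<7 = 14848; acc -> 14893, shift -> 14
byte 2=0xB6: payload=0x36=54, contrib = 54<<14 = 884736; acc -> 899629, shift -> 21
byte 3=0x40: payload=0x40=64, contrib = 64<<21 = 134217728; acc -> 135117357, shift -> 28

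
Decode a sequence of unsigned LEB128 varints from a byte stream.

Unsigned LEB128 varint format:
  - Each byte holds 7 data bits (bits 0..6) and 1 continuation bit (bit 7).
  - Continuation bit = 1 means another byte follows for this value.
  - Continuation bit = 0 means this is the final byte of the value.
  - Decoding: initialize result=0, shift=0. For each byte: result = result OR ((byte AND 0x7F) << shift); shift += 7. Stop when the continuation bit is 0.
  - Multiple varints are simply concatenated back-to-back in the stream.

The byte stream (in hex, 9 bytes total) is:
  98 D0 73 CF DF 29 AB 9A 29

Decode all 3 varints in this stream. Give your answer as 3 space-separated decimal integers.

Answer: 1894424 683983 675115

Derivation:
  byte[0]=0x98 cont=1 payload=0x18=24: acc |= 24<<0 -> acc=24 shift=7
  byte[1]=0xD0 cont=1 payload=0x50=80: acc |= 80<<7 -> acc=10264 shift=14
  byte[2]=0x73 cont=0 payload=0x73=115: acc |= 115<<14 -> acc=1894424 shift=21 [end]
Varint 1: bytes[0:3] = 98 D0 73 -> value 1894424 (3 byte(s))
  byte[3]=0xCF cont=1 payload=0x4F=79: acc |= 79<<0 -> acc=79 shift=7
  byte[4]=0xDF cont=1 payload=0x5F=95: acc |= 95<<7 -> acc=12239 shift=14
  byte[5]=0x29 cont=0 payload=0x29=41: acc |= 41<<14 -> acc=683983 shift=21 [end]
Varint 2: bytes[3:6] = CF DF 29 -> value 683983 (3 byte(s))
  byte[6]=0xAB cont=1 payload=0x2B=43: acc |= 43<<0 -> acc=43 shift=7
  byte[7]=0x9A cont=1 payload=0x1A=26: acc |= 26<<7 -> acc=3371 shift=14
  byte[8]=0x29 cont=0 payload=0x29=41: acc |= 41<<14 -> acc=675115 shift=21 [end]
Varint 3: bytes[6:9] = AB 9A 29 -> value 675115 (3 byte(s))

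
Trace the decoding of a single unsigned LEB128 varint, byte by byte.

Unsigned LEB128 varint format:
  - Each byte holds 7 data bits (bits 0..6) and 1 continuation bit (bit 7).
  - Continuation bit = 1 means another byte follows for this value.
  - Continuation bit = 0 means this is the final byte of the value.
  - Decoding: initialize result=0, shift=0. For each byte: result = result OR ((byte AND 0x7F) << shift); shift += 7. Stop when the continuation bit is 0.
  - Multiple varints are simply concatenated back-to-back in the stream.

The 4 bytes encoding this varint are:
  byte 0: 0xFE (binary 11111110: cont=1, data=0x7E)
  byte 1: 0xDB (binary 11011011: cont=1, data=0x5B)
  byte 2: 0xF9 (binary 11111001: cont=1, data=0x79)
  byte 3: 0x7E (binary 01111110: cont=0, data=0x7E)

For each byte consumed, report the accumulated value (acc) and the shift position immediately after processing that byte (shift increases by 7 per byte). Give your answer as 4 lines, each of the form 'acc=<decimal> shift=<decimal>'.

byte 0=0xFE: payload=0x7E=126, contrib = 126<<0 = 126; acc -> 126, shift -> 7
byte 1=0xDB: payload=0x5B=91, contrib = 91<<7 = 11648; acc -> 11774, shift -> 14
byte 2=0xF9: payload=0x79=121, contrib = 121<<14 = 1982464; acc -> 1994238, shift -> 21
byte 3=0x7E: payload=0x7E=126, contrib = 126<<21 = 264241152; acc -> 266235390, shift -> 28

Answer: acc=126 shift=7
acc=11774 shift=14
acc=1994238 shift=21
acc=266235390 shift=28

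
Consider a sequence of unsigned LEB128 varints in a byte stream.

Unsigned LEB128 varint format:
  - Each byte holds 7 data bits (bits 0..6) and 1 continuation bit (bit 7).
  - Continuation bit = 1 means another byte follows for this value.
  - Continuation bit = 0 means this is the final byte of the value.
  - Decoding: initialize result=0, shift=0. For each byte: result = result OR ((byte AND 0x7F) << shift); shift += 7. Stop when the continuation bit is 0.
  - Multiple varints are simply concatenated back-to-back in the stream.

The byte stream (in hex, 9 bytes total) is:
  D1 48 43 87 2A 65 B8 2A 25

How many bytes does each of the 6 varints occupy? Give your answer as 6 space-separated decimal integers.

  byte[0]=0xD1 cont=1 payload=0x51=81: acc |= 81<<0 -> acc=81 shift=7
  byte[1]=0x48 cont=0 payload=0x48=72: acc |= 72<<7 -> acc=9297 shift=14 [end]
Varint 1: bytes[0:2] = D1 48 -> value 9297 (2 byte(s))
  byte[2]=0x43 cont=0 payload=0x43=67: acc |= 67<<0 -> acc=67 shift=7 [end]
Varint 2: bytes[2:3] = 43 -> value 67 (1 byte(s))
  byte[3]=0x87 cont=1 payload=0x07=7: acc |= 7<<0 -> acc=7 shift=7
  byte[4]=0x2A cont=0 payload=0x2A=42: acc |= 42<<7 -> acc=5383 shift=14 [end]
Varint 3: bytes[3:5] = 87 2A -> value 5383 (2 byte(s))
  byte[5]=0x65 cont=0 payload=0x65=101: acc |= 101<<0 -> acc=101 shift=7 [end]
Varint 4: bytes[5:6] = 65 -> value 101 (1 byte(s))
  byte[6]=0xB8 cont=1 payload=0x38=56: acc |= 56<<0 -> acc=56 shift=7
  byte[7]=0x2A cont=0 payload=0x2A=42: acc |= 42<<7 -> acc=5432 shift=14 [end]
Varint 5: bytes[6:8] = B8 2A -> value 5432 (2 byte(s))
  byte[8]=0x25 cont=0 payload=0x25=37: acc |= 37<<0 -> acc=37 shift=7 [end]
Varint 6: bytes[8:9] = 25 -> value 37 (1 byte(s))

Answer: 2 1 2 1 2 1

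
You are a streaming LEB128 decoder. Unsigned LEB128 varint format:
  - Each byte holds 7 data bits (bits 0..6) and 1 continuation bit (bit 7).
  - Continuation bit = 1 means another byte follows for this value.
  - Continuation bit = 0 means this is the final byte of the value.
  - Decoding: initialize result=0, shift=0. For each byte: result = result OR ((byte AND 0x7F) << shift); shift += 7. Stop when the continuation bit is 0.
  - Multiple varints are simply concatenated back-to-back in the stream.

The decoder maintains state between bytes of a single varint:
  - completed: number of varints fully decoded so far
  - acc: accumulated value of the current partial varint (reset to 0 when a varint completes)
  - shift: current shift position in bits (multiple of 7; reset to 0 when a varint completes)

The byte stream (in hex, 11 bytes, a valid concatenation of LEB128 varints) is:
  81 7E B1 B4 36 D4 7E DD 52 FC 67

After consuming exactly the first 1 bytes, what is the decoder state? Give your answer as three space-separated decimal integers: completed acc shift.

Answer: 0 1 7

Derivation:
byte[0]=0x81 cont=1 payload=0x01: acc |= 1<<0 -> completed=0 acc=1 shift=7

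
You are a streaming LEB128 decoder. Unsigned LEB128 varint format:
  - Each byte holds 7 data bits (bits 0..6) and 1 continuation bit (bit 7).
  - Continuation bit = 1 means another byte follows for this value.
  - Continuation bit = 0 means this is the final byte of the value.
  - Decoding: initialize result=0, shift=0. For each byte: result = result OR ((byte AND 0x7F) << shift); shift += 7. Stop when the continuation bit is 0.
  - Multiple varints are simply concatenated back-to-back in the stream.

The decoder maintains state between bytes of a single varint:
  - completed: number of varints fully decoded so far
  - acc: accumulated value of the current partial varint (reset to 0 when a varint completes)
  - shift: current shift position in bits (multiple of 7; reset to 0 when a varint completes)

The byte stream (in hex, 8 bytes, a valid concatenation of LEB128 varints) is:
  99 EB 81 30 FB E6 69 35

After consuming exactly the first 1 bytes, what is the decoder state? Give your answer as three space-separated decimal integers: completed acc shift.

Answer: 0 25 7

Derivation:
byte[0]=0x99 cont=1 payload=0x19: acc |= 25<<0 -> completed=0 acc=25 shift=7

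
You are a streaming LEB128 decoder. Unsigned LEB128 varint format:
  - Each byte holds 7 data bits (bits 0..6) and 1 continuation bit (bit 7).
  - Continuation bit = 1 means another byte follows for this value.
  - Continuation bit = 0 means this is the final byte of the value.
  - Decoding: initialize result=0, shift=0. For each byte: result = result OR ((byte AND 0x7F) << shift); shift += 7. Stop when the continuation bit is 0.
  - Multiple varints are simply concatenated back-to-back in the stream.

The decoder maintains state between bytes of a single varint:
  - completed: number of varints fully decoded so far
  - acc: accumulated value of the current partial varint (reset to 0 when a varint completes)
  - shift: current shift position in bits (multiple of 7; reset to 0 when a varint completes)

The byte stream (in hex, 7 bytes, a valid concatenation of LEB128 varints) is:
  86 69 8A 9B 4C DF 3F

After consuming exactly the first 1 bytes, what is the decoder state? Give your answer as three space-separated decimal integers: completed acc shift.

Answer: 0 6 7

Derivation:
byte[0]=0x86 cont=1 payload=0x06: acc |= 6<<0 -> completed=0 acc=6 shift=7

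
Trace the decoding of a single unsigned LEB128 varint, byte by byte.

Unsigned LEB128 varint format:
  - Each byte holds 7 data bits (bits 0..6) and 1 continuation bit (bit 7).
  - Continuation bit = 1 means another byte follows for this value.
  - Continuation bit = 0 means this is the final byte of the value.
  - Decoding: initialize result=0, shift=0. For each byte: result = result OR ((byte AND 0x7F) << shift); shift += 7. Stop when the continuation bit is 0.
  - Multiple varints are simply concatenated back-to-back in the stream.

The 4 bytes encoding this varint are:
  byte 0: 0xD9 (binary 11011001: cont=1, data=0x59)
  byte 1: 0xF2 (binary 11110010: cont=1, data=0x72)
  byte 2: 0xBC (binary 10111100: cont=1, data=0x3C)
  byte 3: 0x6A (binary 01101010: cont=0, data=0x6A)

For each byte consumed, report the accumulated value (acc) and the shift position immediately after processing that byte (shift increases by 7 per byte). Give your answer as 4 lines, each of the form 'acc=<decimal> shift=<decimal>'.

Answer: acc=89 shift=7
acc=14681 shift=14
acc=997721 shift=21
acc=223295833 shift=28

Derivation:
byte 0=0xD9: payload=0x59=89, contrib = 89<<0 = 89; acc -> 89, shift -> 7
byte 1=0xF2: payload=0x72=114, contrib = 114<<7 = 14592; acc -> 14681, shift -> 14
byte 2=0xBC: payload=0x3C=60, contrib = 60<<14 = 983040; acc -> 997721, shift -> 21
byte 3=0x6A: payload=0x6A=106, contrib = 106<<21 = 222298112; acc -> 223295833, shift -> 28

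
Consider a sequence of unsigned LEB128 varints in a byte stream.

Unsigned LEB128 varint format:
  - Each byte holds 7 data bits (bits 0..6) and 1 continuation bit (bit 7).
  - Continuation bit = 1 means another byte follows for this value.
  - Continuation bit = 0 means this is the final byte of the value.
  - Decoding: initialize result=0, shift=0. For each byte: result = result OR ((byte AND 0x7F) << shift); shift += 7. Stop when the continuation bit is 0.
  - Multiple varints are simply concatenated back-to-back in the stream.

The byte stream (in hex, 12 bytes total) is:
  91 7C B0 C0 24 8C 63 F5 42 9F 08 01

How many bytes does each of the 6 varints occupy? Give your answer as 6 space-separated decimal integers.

Answer: 2 3 2 2 2 1

Derivation:
  byte[0]=0x91 cont=1 payload=0x11=17: acc |= 17<<0 -> acc=17 shift=7
  byte[1]=0x7C cont=0 payload=0x7C=124: acc |= 124<<7 -> acc=15889 shift=14 [end]
Varint 1: bytes[0:2] = 91 7C -> value 15889 (2 byte(s))
  byte[2]=0xB0 cont=1 payload=0x30=48: acc |= 48<<0 -> acc=48 shift=7
  byte[3]=0xC0 cont=1 payload=0x40=64: acc |= 64<<7 -> acc=8240 shift=14
  byte[4]=0x24 cont=0 payload=0x24=36: acc |= 36<<14 -> acc=598064 shift=21 [end]
Varint 2: bytes[2:5] = B0 C0 24 -> value 598064 (3 byte(s))
  byte[5]=0x8C cont=1 payload=0x0C=12: acc |= 12<<0 -> acc=12 shift=7
  byte[6]=0x63 cont=0 payload=0x63=99: acc |= 99<<7 -> acc=12684 shift=14 [end]
Varint 3: bytes[5:7] = 8C 63 -> value 12684 (2 byte(s))
  byte[7]=0xF5 cont=1 payload=0x75=117: acc |= 117<<0 -> acc=117 shift=7
  byte[8]=0x42 cont=0 payload=0x42=66: acc |= 66<<7 -> acc=8565 shift=14 [end]
Varint 4: bytes[7:9] = F5 42 -> value 8565 (2 byte(s))
  byte[9]=0x9F cont=1 payload=0x1F=31: acc |= 31<<0 -> acc=31 shift=7
  byte[10]=0x08 cont=0 payload=0x08=8: acc |= 8<<7 -> acc=1055 shift=14 [end]
Varint 5: bytes[9:11] = 9F 08 -> value 1055 (2 byte(s))
  byte[11]=0x01 cont=0 payload=0x01=1: acc |= 1<<0 -> acc=1 shift=7 [end]
Varint 6: bytes[11:12] = 01 -> value 1 (1 byte(s))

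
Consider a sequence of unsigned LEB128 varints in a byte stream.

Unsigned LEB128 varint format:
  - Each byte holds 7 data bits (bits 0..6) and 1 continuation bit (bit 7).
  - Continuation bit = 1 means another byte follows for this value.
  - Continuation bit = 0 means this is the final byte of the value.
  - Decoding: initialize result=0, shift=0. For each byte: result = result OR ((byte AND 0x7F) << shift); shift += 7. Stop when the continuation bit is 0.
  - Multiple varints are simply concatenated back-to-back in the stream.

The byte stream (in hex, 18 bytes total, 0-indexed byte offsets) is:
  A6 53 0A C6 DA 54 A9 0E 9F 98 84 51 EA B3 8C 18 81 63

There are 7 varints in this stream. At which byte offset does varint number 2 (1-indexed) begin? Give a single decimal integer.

Answer: 2

Derivation:
  byte[0]=0xA6 cont=1 payload=0x26=38: acc |= 38<<0 -> acc=38 shift=7
  byte[1]=0x53 cont=0 payload=0x53=83: acc |= 83<<7 -> acc=10662 shift=14 [end]
Varint 1: bytes[0:2] = A6 53 -> value 10662 (2 byte(s))
  byte[2]=0x0A cont=0 payload=0x0A=10: acc |= 10<<0 -> acc=10 shift=7 [end]
Varint 2: bytes[2:3] = 0A -> value 10 (1 byte(s))
  byte[3]=0xC6 cont=1 payload=0x46=70: acc |= 70<<0 -> acc=70 shift=7
  byte[4]=0xDA cont=1 payload=0x5A=90: acc |= 90<<7 -> acc=11590 shift=14
  byte[5]=0x54 cont=0 payload=0x54=84: acc |= 84<<14 -> acc=1387846 shift=21 [end]
Varint 3: bytes[3:6] = C6 DA 54 -> value 1387846 (3 byte(s))
  byte[6]=0xA9 cont=1 payload=0x29=41: acc |= 41<<0 -> acc=41 shift=7
  byte[7]=0x0E cont=0 payload=0x0E=14: acc |= 14<<7 -> acc=1833 shift=14 [end]
Varint 4: bytes[6:8] = A9 0E -> value 1833 (2 byte(s))
  byte[8]=0x9F cont=1 payload=0x1F=31: acc |= 31<<0 -> acc=31 shift=7
  byte[9]=0x98 cont=1 payload=0x18=24: acc |= 24<<7 -> acc=3103 shift=14
  byte[10]=0x84 cont=1 payload=0x04=4: acc |= 4<<14 -> acc=68639 shift=21
  byte[11]=0x51 cont=0 payload=0x51=81: acc |= 81<<21 -> acc=169937951 shift=28 [end]
Varint 5: bytes[8:12] = 9F 98 84 51 -> value 169937951 (4 byte(s))
  byte[12]=0xEA cont=1 payload=0x6A=106: acc |= 106<<0 -> acc=106 shift=7
  byte[13]=0xB3 cont=1 payload=0x33=51: acc |= 51<<7 -> acc=6634 shift=14
  byte[14]=0x8C cont=1 payload=0x0C=12: acc |= 12<<14 -> acc=203242 shift=21
  byte[15]=0x18 cont=0 payload=0x18=24: acc |= 24<<21 -> acc=50534890 shift=28 [end]
Varint 6: bytes[12:16] = EA B3 8C 18 -> value 50534890 (4 byte(s))
  byte[16]=0x81 cont=1 payload=0x01=1: acc |= 1<<0 -> acc=1 shift=7
  byte[17]=0x63 cont=0 payload=0x63=99: acc |= 99<<7 -> acc=12673 shift=14 [end]
Varint 7: bytes[16:18] = 81 63 -> value 12673 (2 byte(s))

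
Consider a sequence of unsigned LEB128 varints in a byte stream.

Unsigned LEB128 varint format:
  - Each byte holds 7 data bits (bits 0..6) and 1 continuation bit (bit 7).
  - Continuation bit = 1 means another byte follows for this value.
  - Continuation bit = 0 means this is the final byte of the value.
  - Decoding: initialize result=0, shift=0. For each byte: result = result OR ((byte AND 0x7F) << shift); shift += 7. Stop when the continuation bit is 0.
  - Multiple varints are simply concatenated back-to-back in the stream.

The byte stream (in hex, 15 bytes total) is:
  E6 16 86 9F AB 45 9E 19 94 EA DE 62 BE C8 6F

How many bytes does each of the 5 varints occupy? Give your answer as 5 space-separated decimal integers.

Answer: 2 4 2 4 3

Derivation:
  byte[0]=0xE6 cont=1 payload=0x66=102: acc |= 102<<0 -> acc=102 shift=7
  byte[1]=0x16 cont=0 payload=0x16=22: acc |= 22<<7 -> acc=2918 shift=14 [end]
Varint 1: bytes[0:2] = E6 16 -> value 2918 (2 byte(s))
  byte[2]=0x86 cont=1 payload=0x06=6: acc |= 6<<0 -> acc=6 shift=7
  byte[3]=0x9F cont=1 payload=0x1F=31: acc |= 31<<7 -> acc=3974 shift=14
  byte[4]=0xAB cont=1 payload=0x2B=43: acc |= 43<<14 -> acc=708486 shift=21
  byte[5]=0x45 cont=0 payload=0x45=69: acc |= 69<<21 -> acc=145411974 shift=28 [end]
Varint 2: bytes[2:6] = 86 9F AB 45 -> value 145411974 (4 byte(s))
  byte[6]=0x9E cont=1 payload=0x1E=30: acc |= 30<<0 -> acc=30 shift=7
  byte[7]=0x19 cont=0 payload=0x19=25: acc |= 25<<7 -> acc=3230 shift=14 [end]
Varint 3: bytes[6:8] = 9E 19 -> value 3230 (2 byte(s))
  byte[8]=0x94 cont=1 payload=0x14=20: acc |= 20<<0 -> acc=20 shift=7
  byte[9]=0xEA cont=1 payload=0x6A=106: acc |= 106<<7 -> acc=13588 shift=14
  byte[10]=0xDE cont=1 payload=0x5E=94: acc |= 94<<14 -> acc=1553684 shift=21
  byte[11]=0x62 cont=0 payload=0x62=98: acc |= 98<<21 -> acc=207074580 shift=28 [end]
Varint 4: bytes[8:12] = 94 EA DE 62 -> value 207074580 (4 byte(s))
  byte[12]=0xBE cont=1 payload=0x3E=62: acc |= 62<<0 -> acc=62 shift=7
  byte[13]=0xC8 cont=1 payload=0x48=72: acc |= 72<<7 -> acc=9278 shift=14
  byte[14]=0x6F cont=0 payload=0x6F=111: acc |= 111<<14 -> acc=1827902 shift=21 [end]
Varint 5: bytes[12:15] = BE C8 6F -> value 1827902 (3 byte(s))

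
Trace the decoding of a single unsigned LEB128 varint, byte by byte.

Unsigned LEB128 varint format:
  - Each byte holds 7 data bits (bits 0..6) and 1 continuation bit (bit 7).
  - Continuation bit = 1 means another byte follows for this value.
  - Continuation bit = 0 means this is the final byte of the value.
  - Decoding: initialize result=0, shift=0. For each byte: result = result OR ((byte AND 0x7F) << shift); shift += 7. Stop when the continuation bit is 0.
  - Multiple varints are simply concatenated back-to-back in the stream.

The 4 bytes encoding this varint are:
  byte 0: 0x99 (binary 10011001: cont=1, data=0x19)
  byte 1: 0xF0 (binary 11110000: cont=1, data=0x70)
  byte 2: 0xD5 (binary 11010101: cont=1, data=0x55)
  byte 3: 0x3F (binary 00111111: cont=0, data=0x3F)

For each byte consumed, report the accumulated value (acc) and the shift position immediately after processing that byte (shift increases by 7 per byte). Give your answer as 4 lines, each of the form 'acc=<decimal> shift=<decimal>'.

byte 0=0x99: payload=0x19=25, contrib = 25<<0 = 25; acc -> 25, shift -> 7
byte 1=0xF0: payload=0x70=112, contrib = 112<<7 = 14336; acc -> 14361, shift -> 14
byte 2=0xD5: payload=0x55=85, contrib = 85<<14 = 1392640; acc -> 1407001, shift -> 21
byte 3=0x3F: payload=0x3F=63, contrib = 63<<21 = 132120576; acc -> 133527577, shift -> 28

Answer: acc=25 shift=7
acc=14361 shift=14
acc=1407001 shift=21
acc=133527577 shift=28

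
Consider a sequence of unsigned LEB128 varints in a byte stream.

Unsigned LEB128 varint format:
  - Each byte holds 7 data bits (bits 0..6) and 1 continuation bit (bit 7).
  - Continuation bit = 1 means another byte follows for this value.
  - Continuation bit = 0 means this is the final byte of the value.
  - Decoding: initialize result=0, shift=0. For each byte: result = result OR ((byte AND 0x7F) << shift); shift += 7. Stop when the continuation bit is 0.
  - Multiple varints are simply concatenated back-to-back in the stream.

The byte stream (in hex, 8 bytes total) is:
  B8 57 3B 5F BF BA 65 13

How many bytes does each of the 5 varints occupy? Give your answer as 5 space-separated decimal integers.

Answer: 2 1 1 3 1

Derivation:
  byte[0]=0xB8 cont=1 payload=0x38=56: acc |= 56<<0 -> acc=56 shift=7
  byte[1]=0x57 cont=0 payload=0x57=87: acc |= 87<<7 -> acc=11192 shift=14 [end]
Varint 1: bytes[0:2] = B8 57 -> value 11192 (2 byte(s))
  byte[2]=0x3B cont=0 payload=0x3B=59: acc |= 59<<0 -> acc=59 shift=7 [end]
Varint 2: bytes[2:3] = 3B -> value 59 (1 byte(s))
  byte[3]=0x5F cont=0 payload=0x5F=95: acc |= 95<<0 -> acc=95 shift=7 [end]
Varint 3: bytes[3:4] = 5F -> value 95 (1 byte(s))
  byte[4]=0xBF cont=1 payload=0x3F=63: acc |= 63<<0 -> acc=63 shift=7
  byte[5]=0xBA cont=1 payload=0x3A=58: acc |= 58<<7 -> acc=7487 shift=14
  byte[6]=0x65 cont=0 payload=0x65=101: acc |= 101<<14 -> acc=1662271 shift=21 [end]
Varint 4: bytes[4:7] = BF BA 65 -> value 1662271 (3 byte(s))
  byte[7]=0x13 cont=0 payload=0x13=19: acc |= 19<<0 -> acc=19 shift=7 [end]
Varint 5: bytes[7:8] = 13 -> value 19 (1 byte(s))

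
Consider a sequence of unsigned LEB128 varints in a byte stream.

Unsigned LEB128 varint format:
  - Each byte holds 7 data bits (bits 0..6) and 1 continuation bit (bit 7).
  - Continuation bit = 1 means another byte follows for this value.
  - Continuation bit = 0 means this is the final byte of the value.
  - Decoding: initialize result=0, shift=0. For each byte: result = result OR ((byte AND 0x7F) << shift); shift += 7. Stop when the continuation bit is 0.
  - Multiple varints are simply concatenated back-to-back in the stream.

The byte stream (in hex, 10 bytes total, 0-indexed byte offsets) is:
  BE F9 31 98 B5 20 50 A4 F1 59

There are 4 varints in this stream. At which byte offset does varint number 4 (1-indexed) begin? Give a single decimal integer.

  byte[0]=0xBE cont=1 payload=0x3E=62: acc |= 62<<0 -> acc=62 shift=7
  byte[1]=0xF9 cont=1 payload=0x79=121: acc |= 121<<7 -> acc=15550 shift=14
  byte[2]=0x31 cont=0 payload=0x31=49: acc |= 49<<14 -> acc=818366 shift=21 [end]
Varint 1: bytes[0:3] = BE F9 31 -> value 818366 (3 byte(s))
  byte[3]=0x98 cont=1 payload=0x18=24: acc |= 24<<0 -> acc=24 shift=7
  byte[4]=0xB5 cont=1 payload=0x35=53: acc |= 53<<7 -> acc=6808 shift=14
  byte[5]=0x20 cont=0 payload=0x20=32: acc |= 32<<14 -> acc=531096 shift=21 [end]
Varint 2: bytes[3:6] = 98 B5 20 -> value 531096 (3 byte(s))
  byte[6]=0x50 cont=0 payload=0x50=80: acc |= 80<<0 -> acc=80 shift=7 [end]
Varint 3: bytes[6:7] = 50 -> value 80 (1 byte(s))
  byte[7]=0xA4 cont=1 payload=0x24=36: acc |= 36<<0 -> acc=36 shift=7
  byte[8]=0xF1 cont=1 payload=0x71=113: acc |= 113<<7 -> acc=14500 shift=14
  byte[9]=0x59 cont=0 payload=0x59=89: acc |= 89<<14 -> acc=1472676 shift=21 [end]
Varint 4: bytes[7:10] = A4 F1 59 -> value 1472676 (3 byte(s))

Answer: 7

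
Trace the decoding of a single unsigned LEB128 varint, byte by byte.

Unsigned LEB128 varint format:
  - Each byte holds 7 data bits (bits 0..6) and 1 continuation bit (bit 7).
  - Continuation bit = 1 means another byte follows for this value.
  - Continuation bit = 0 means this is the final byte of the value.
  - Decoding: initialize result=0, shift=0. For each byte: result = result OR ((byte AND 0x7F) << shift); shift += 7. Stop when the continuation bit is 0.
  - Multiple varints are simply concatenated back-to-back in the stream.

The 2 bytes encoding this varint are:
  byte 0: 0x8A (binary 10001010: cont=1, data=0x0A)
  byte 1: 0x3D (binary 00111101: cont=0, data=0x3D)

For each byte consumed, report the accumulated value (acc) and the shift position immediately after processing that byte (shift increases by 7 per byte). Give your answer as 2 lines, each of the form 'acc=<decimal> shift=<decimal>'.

Answer: acc=10 shift=7
acc=7818 shift=14

Derivation:
byte 0=0x8A: payload=0x0A=10, contrib = 10<<0 = 10; acc -> 10, shift -> 7
byte 1=0x3D: payload=0x3D=61, contrib = 61<<7 = 7808; acc -> 7818, shift -> 14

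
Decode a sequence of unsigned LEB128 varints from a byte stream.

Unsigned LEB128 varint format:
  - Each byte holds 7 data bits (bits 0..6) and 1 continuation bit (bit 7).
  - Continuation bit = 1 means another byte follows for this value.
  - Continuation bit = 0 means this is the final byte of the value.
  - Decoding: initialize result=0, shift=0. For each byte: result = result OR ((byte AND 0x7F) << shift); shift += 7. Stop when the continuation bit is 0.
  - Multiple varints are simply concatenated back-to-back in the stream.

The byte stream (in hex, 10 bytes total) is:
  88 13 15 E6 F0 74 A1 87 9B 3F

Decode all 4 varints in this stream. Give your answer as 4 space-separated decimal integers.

  byte[0]=0x88 cont=1 payload=0x08=8: acc |= 8<<0 -> acc=8 shift=7
  byte[1]=0x13 cont=0 payload=0x13=19: acc |= 19<<7 -> acc=2440 shift=14 [end]
Varint 1: bytes[0:2] = 88 13 -> value 2440 (2 byte(s))
  byte[2]=0x15 cont=0 payload=0x15=21: acc |= 21<<0 -> acc=21 shift=7 [end]
Varint 2: bytes[2:3] = 15 -> value 21 (1 byte(s))
  byte[3]=0xE6 cont=1 payload=0x66=102: acc |= 102<<0 -> acc=102 shift=7
  byte[4]=0xF0 cont=1 payload=0x70=112: acc |= 112<<7 -> acc=14438 shift=14
  byte[5]=0x74 cont=0 payload=0x74=116: acc |= 116<<14 -> acc=1914982 shift=21 [end]
Varint 3: bytes[3:6] = E6 F0 74 -> value 1914982 (3 byte(s))
  byte[6]=0xA1 cont=1 payload=0x21=33: acc |= 33<<0 -> acc=33 shift=7
  byte[7]=0x87 cont=1 payload=0x07=7: acc |= 7<<7 -> acc=929 shift=14
  byte[8]=0x9B cont=1 payload=0x1B=27: acc |= 27<<14 -> acc=443297 shift=21
  byte[9]=0x3F cont=0 payload=0x3F=63: acc |= 63<<21 -> acc=132563873 shift=28 [end]
Varint 4: bytes[6:10] = A1 87 9B 3F -> value 132563873 (4 byte(s))

Answer: 2440 21 1914982 132563873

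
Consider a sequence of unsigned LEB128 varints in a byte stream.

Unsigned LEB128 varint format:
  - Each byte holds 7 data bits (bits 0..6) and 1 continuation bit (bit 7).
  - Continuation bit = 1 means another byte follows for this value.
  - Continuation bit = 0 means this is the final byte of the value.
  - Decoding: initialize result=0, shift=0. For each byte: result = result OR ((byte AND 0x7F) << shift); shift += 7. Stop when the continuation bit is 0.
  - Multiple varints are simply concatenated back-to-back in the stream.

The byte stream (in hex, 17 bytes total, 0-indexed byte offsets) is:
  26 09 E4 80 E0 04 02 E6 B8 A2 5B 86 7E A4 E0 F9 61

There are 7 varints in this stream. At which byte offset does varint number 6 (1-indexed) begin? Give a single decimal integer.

Answer: 11

Derivation:
  byte[0]=0x26 cont=0 payload=0x26=38: acc |= 38<<0 -> acc=38 shift=7 [end]
Varint 1: bytes[0:1] = 26 -> value 38 (1 byte(s))
  byte[1]=0x09 cont=0 payload=0x09=9: acc |= 9<<0 -> acc=9 shift=7 [end]
Varint 2: bytes[1:2] = 09 -> value 9 (1 byte(s))
  byte[2]=0xE4 cont=1 payload=0x64=100: acc |= 100<<0 -> acc=100 shift=7
  byte[3]=0x80 cont=1 payload=0x00=0: acc |= 0<<7 -> acc=100 shift=14
  byte[4]=0xE0 cont=1 payload=0x60=96: acc |= 96<<14 -> acc=1572964 shift=21
  byte[5]=0x04 cont=0 payload=0x04=4: acc |= 4<<21 -> acc=9961572 shift=28 [end]
Varint 3: bytes[2:6] = E4 80 E0 04 -> value 9961572 (4 byte(s))
  byte[6]=0x02 cont=0 payload=0x02=2: acc |= 2<<0 -> acc=2 shift=7 [end]
Varint 4: bytes[6:7] = 02 -> value 2 (1 byte(s))
  byte[7]=0xE6 cont=1 payload=0x66=102: acc |= 102<<0 -> acc=102 shift=7
  byte[8]=0xB8 cont=1 payload=0x38=56: acc |= 56<<7 -> acc=7270 shift=14
  byte[9]=0xA2 cont=1 payload=0x22=34: acc |= 34<<14 -> acc=564326 shift=21
  byte[10]=0x5B cont=0 payload=0x5B=91: acc |= 91<<21 -> acc=191405158 shift=28 [end]
Varint 5: bytes[7:11] = E6 B8 A2 5B -> value 191405158 (4 byte(s))
  byte[11]=0x86 cont=1 payload=0x06=6: acc |= 6<<0 -> acc=6 shift=7
  byte[12]=0x7E cont=0 payload=0x7E=126: acc |= 126<<7 -> acc=16134 shift=14 [end]
Varint 6: bytes[11:13] = 86 7E -> value 16134 (2 byte(s))
  byte[13]=0xA4 cont=1 payload=0x24=36: acc |= 36<<0 -> acc=36 shift=7
  byte[14]=0xE0 cont=1 payload=0x60=96: acc |= 96<<7 -> acc=12324 shift=14
  byte[15]=0xF9 cont=1 payload=0x79=121: acc |= 121<<14 -> acc=1994788 shift=21
  byte[16]=0x61 cont=0 payload=0x61=97: acc |= 97<<21 -> acc=205418532 shift=28 [end]
Varint 7: bytes[13:17] = A4 E0 F9 61 -> value 205418532 (4 byte(s))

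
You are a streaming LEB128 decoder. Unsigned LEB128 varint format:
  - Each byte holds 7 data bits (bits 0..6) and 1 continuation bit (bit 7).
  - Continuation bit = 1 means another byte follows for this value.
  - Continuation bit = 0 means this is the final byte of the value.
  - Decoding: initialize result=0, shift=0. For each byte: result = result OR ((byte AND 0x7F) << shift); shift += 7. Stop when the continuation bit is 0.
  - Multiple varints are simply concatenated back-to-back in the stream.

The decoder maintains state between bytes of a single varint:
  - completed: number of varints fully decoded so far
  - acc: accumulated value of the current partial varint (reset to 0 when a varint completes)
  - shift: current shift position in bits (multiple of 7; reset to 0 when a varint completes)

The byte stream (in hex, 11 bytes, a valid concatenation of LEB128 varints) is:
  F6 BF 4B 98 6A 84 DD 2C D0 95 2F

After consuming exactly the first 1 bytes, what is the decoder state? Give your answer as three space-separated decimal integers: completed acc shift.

byte[0]=0xF6 cont=1 payload=0x76: acc |= 118<<0 -> completed=0 acc=118 shift=7

Answer: 0 118 7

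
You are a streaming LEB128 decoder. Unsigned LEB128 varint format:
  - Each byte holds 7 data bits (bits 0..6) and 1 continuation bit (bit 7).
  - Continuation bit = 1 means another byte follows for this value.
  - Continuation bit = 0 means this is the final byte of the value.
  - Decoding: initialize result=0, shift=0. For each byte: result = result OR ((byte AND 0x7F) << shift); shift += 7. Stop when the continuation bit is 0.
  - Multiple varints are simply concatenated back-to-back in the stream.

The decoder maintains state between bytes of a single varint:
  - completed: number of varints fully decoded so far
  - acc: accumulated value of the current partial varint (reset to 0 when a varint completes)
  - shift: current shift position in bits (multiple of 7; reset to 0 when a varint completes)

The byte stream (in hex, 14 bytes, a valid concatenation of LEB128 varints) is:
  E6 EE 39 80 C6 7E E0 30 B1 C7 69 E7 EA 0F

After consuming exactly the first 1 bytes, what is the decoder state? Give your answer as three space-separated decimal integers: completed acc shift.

Answer: 0 102 7

Derivation:
byte[0]=0xE6 cont=1 payload=0x66: acc |= 102<<0 -> completed=0 acc=102 shift=7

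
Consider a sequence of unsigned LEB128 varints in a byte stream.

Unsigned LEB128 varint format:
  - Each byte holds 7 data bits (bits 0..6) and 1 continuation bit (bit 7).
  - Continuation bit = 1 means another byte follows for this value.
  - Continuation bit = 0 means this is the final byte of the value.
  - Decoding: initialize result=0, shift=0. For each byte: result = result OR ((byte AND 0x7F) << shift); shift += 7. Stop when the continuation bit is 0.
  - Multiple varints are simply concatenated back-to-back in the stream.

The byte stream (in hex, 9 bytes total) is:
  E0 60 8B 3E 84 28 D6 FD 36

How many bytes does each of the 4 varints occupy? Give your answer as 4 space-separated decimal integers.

  byte[0]=0xE0 cont=1 payload=0x60=96: acc |= 96<<0 -> acc=96 shift=7
  byte[1]=0x60 cont=0 payload=0x60=96: acc |= 96<<7 -> acc=12384 shift=14 [end]
Varint 1: bytes[0:2] = E0 60 -> value 12384 (2 byte(s))
  byte[2]=0x8B cont=1 payload=0x0B=11: acc |= 11<<0 -> acc=11 shift=7
  byte[3]=0x3E cont=0 payload=0x3E=62: acc |= 62<<7 -> acc=7947 shift=14 [end]
Varint 2: bytes[2:4] = 8B 3E -> value 7947 (2 byte(s))
  byte[4]=0x84 cont=1 payload=0x04=4: acc |= 4<<0 -> acc=4 shift=7
  byte[5]=0x28 cont=0 payload=0x28=40: acc |= 40<<7 -> acc=5124 shift=14 [end]
Varint 3: bytes[4:6] = 84 28 -> value 5124 (2 byte(s))
  byte[6]=0xD6 cont=1 payload=0x56=86: acc |= 86<<0 -> acc=86 shift=7
  byte[7]=0xFD cont=1 payload=0x7D=125: acc |= 125<<7 -> acc=16086 shift=14
  byte[8]=0x36 cont=0 payload=0x36=54: acc |= 54<<14 -> acc=900822 shift=21 [end]
Varint 4: bytes[6:9] = D6 FD 36 -> value 900822 (3 byte(s))

Answer: 2 2 2 3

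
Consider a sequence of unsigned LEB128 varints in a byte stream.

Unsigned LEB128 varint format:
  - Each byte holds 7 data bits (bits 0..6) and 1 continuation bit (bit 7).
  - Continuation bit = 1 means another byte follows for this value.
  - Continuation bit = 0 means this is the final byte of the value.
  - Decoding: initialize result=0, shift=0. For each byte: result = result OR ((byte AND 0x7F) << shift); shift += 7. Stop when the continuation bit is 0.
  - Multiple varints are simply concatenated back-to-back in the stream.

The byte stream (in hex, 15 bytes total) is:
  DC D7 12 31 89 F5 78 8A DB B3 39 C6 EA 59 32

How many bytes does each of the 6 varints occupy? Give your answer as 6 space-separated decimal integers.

  byte[0]=0xDC cont=1 payload=0x5C=92: acc |= 92<<0 -> acc=92 shift=7
  byte[1]=0xD7 cont=1 payload=0x57=87: acc |= 87<<7 -> acc=11228 shift=14
  byte[2]=0x12 cont=0 payload=0x12=18: acc |= 18<<14 -> acc=306140 shift=21 [end]
Varint 1: bytes[0:3] = DC D7 12 -> value 306140 (3 byte(s))
  byte[3]=0x31 cont=0 payload=0x31=49: acc |= 49<<0 -> acc=49 shift=7 [end]
Varint 2: bytes[3:4] = 31 -> value 49 (1 byte(s))
  byte[4]=0x89 cont=1 payload=0x09=9: acc |= 9<<0 -> acc=9 shift=7
  byte[5]=0xF5 cont=1 payload=0x75=117: acc |= 117<<7 -> acc=14985 shift=14
  byte[6]=0x78 cont=0 payload=0x78=120: acc |= 120<<14 -> acc=1981065 shift=21 [end]
Varint 3: bytes[4:7] = 89 F5 78 -> value 1981065 (3 byte(s))
  byte[7]=0x8A cont=1 payload=0x0A=10: acc |= 10<<0 -> acc=10 shift=7
  byte[8]=0xDB cont=1 payload=0x5B=91: acc |= 91<<7 -> acc=11658 shift=14
  byte[9]=0xB3 cont=1 payload=0x33=51: acc |= 51<<14 -> acc=847242 shift=21
  byte[10]=0x39 cont=0 payload=0x39=57: acc |= 57<<21 -> acc=120384906 shift=28 [end]
Varint 4: bytes[7:11] = 8A DB B3 39 -> value 120384906 (4 byte(s))
  byte[11]=0xC6 cont=1 payload=0x46=70: acc |= 70<<0 -> acc=70 shift=7
  byte[12]=0xEA cont=1 payload=0x6A=106: acc |= 106<<7 -> acc=13638 shift=14
  byte[13]=0x59 cont=0 payload=0x59=89: acc |= 89<<14 -> acc=1471814 shift=21 [end]
Varint 5: bytes[11:14] = C6 EA 59 -> value 1471814 (3 byte(s))
  byte[14]=0x32 cont=0 payload=0x32=50: acc |= 50<<0 -> acc=50 shift=7 [end]
Varint 6: bytes[14:15] = 32 -> value 50 (1 byte(s))

Answer: 3 1 3 4 3 1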